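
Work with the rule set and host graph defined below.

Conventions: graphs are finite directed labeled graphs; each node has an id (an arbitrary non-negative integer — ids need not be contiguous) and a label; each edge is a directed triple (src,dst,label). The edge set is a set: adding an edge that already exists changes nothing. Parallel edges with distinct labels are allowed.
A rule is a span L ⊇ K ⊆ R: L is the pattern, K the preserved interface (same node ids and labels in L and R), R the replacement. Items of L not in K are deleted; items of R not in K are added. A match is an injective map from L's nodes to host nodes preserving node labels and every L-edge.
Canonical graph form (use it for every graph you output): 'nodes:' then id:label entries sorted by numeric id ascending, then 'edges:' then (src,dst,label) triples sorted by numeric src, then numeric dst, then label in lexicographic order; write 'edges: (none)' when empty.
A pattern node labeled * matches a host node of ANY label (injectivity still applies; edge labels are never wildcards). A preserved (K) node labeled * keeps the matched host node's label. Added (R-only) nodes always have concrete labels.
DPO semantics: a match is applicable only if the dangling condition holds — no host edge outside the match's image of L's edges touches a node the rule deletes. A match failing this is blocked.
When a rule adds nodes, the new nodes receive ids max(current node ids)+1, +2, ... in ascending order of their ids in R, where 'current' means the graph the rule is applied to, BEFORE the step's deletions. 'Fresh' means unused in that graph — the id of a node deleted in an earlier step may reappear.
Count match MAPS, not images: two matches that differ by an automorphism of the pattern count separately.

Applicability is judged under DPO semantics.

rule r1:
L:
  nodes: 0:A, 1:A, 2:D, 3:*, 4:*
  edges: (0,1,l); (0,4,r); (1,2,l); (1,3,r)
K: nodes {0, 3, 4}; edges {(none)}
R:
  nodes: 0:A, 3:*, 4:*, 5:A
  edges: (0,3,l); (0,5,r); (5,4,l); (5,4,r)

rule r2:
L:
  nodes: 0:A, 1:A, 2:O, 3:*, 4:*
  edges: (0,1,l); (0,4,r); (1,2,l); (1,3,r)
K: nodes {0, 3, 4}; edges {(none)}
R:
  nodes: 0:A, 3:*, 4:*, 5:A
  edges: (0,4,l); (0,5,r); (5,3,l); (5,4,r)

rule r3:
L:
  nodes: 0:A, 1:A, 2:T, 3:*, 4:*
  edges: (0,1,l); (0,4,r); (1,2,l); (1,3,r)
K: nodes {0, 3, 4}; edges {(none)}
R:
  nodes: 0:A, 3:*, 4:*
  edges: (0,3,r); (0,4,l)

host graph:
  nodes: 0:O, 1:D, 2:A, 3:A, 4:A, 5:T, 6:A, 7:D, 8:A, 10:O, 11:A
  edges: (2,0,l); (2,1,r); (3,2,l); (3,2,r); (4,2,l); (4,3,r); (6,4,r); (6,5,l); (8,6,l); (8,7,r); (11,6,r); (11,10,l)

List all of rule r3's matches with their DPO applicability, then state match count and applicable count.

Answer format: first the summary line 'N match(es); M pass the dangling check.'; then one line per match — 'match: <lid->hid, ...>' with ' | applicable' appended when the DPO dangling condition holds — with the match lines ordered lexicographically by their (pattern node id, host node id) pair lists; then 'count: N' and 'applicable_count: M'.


1 match(es); 0 pass the dangling check.
match: 0->8, 1->6, 2->5, 3->4, 4->7
count: 1
applicable_count: 0


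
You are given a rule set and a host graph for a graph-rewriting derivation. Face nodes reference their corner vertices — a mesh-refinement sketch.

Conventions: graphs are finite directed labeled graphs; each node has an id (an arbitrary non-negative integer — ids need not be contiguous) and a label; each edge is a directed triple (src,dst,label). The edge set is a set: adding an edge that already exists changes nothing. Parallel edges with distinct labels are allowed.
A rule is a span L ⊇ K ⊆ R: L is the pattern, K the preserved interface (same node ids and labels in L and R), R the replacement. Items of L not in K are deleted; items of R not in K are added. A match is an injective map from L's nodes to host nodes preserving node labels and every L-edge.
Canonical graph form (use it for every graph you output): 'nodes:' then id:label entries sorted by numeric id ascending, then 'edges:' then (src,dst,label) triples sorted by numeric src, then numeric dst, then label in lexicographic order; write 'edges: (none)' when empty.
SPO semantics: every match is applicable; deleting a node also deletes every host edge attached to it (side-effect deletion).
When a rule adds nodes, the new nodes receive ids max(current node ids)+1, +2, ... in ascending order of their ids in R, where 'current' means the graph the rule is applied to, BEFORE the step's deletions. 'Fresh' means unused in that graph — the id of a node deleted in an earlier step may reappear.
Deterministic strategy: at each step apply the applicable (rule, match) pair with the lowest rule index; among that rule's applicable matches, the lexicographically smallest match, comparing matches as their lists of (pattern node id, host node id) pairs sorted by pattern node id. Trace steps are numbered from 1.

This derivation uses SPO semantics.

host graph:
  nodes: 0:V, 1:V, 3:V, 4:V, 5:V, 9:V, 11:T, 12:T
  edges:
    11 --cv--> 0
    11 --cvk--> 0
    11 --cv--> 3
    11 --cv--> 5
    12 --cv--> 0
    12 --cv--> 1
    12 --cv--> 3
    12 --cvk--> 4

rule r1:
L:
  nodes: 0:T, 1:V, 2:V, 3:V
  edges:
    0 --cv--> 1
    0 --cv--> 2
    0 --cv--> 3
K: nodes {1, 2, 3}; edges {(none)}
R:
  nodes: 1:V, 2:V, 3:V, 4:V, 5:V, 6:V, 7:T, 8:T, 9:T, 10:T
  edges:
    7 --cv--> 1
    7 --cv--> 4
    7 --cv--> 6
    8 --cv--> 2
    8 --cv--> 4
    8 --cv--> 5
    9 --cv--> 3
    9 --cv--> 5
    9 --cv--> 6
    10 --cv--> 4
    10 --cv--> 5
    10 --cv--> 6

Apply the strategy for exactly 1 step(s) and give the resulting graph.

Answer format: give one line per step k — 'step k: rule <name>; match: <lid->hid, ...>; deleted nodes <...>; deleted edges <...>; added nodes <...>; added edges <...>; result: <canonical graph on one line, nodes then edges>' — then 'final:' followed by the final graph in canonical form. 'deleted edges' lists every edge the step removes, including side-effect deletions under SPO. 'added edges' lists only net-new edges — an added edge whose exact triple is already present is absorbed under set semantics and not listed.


step 1: rule r1; match: 0->11, 1->0, 2->3, 3->5; deleted nodes 11; deleted edges (11,0,cv); (11,0,cvk); (11,3,cv); (11,5,cv); added nodes 13, 14, 15, 16, 17, 18, 19; added edges (16,0,cv); (16,13,cv); (16,15,cv); (17,3,cv); (17,13,cv); (17,14,cv); (18,5,cv); (18,14,cv); (18,15,cv); (19,13,cv); (19,14,cv); (19,15,cv); result: nodes: 0:V, 1:V, 3:V, 4:V, 5:V, 9:V, 12:T, 13:V, 14:V, 15:V, 16:T, 17:T, 18:T, 19:T edges: (12,0,cv); (12,1,cv); (12,3,cv); (12,4,cvk); (16,0,cv); (16,13,cv); (16,15,cv); (17,3,cv); (17,13,cv); (17,14,cv); (18,5,cv); (18,14,cv); (18,15,cv); (19,13,cv); (19,14,cv); (19,15,cv)
final:
nodes: 0:V, 1:V, 3:V, 4:V, 5:V, 9:V, 12:T, 13:V, 14:V, 15:V, 16:T, 17:T, 18:T, 19:T
edges: (12,0,cv); (12,1,cv); (12,3,cv); (12,4,cvk); (16,0,cv); (16,13,cv); (16,15,cv); (17,3,cv); (17,13,cv); (17,14,cv); (18,5,cv); (18,14,cv); (18,15,cv); (19,13,cv); (19,14,cv); (19,15,cv)


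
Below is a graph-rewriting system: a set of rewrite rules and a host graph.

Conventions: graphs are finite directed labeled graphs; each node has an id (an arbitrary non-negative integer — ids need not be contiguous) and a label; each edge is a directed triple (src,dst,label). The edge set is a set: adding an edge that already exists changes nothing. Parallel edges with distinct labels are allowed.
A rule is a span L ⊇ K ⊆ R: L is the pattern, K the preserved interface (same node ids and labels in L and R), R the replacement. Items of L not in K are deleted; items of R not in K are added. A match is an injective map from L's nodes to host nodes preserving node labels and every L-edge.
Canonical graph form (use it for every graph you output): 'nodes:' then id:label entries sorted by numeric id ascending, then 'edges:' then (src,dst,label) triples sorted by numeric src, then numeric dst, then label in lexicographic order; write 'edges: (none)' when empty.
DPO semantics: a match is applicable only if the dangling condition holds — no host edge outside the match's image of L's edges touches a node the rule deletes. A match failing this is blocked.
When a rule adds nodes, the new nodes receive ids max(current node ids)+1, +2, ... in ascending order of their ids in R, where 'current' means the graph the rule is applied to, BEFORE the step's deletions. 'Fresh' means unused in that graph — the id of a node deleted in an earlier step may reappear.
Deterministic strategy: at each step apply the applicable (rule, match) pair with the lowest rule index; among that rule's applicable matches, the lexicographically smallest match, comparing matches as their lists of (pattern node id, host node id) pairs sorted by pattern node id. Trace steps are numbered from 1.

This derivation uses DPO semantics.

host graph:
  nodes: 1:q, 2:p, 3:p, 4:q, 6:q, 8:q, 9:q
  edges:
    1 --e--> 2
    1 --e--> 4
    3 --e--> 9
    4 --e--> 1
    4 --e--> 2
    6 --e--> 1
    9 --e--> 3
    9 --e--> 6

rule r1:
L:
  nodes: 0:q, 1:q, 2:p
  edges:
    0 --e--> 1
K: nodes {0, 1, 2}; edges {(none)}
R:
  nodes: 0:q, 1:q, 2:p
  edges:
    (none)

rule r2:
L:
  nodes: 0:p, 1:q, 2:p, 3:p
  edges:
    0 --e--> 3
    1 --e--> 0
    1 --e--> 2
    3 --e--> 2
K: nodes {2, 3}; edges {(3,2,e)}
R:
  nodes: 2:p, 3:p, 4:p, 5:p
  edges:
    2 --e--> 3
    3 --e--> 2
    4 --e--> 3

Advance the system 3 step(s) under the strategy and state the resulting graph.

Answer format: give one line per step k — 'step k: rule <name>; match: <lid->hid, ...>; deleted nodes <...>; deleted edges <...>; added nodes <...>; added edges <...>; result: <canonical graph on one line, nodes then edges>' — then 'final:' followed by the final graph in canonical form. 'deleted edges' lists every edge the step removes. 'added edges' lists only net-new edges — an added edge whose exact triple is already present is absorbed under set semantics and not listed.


step 1: rule r1; match: 0->1, 1->4, 2->2; deleted nodes (none); deleted edges (1,4,e); added nodes (none); added edges (none); result: nodes: 1:q, 2:p, 3:p, 4:q, 6:q, 8:q, 9:q edges: (1,2,e); (3,9,e); (4,1,e); (4,2,e); (6,1,e); (9,3,e); (9,6,e)
step 2: rule r1; match: 0->4, 1->1, 2->2; deleted nodes (none); deleted edges (4,1,e); added nodes (none); added edges (none); result: nodes: 1:q, 2:p, 3:p, 4:q, 6:q, 8:q, 9:q edges: (1,2,e); (3,9,e); (4,2,e); (6,1,e); (9,3,e); (9,6,e)
step 3: rule r1; match: 0->6, 1->1, 2->2; deleted nodes (none); deleted edges (6,1,e); added nodes (none); added edges (none); result: nodes: 1:q, 2:p, 3:p, 4:q, 6:q, 8:q, 9:q edges: (1,2,e); (3,9,e); (4,2,e); (9,3,e); (9,6,e)
final:
nodes: 1:q, 2:p, 3:p, 4:q, 6:q, 8:q, 9:q
edges: (1,2,e); (3,9,e); (4,2,e); (9,3,e); (9,6,e)


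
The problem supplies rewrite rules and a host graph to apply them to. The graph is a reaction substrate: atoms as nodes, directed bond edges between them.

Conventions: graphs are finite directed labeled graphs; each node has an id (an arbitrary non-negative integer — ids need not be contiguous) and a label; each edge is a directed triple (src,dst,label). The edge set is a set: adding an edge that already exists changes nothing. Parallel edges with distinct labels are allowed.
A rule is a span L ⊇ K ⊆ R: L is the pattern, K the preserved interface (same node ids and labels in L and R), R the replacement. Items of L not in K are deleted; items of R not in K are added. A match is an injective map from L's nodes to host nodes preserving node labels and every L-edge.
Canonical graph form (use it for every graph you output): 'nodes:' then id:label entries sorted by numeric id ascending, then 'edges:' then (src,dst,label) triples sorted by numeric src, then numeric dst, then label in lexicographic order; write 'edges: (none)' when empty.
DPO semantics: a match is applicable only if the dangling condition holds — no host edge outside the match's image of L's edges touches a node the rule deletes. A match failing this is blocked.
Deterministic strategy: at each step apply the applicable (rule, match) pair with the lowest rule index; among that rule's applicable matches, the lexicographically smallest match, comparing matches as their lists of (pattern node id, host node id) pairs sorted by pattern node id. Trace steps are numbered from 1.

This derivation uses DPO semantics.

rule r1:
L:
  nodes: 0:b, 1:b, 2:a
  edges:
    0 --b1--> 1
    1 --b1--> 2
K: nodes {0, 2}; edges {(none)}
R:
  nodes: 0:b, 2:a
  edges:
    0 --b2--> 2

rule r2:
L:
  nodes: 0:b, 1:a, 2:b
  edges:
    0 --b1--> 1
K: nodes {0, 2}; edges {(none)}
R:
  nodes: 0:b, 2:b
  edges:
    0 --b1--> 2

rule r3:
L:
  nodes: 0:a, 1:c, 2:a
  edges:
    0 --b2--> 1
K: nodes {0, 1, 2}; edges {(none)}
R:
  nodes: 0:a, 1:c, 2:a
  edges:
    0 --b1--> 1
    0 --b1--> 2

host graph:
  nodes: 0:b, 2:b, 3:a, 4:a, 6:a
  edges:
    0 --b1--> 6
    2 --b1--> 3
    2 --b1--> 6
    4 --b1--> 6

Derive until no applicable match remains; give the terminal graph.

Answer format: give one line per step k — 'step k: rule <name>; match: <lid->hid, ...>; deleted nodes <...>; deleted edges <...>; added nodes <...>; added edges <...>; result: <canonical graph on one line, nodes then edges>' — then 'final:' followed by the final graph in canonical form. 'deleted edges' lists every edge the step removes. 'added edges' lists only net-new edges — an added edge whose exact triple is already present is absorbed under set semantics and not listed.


step 1: rule r2; match: 0->2, 1->3, 2->0; deleted nodes 3; deleted edges (2,3,b1); added nodes (none); added edges (2,0,b1); result: nodes: 0:b, 2:b, 4:a, 6:a edges: (0,6,b1); (2,0,b1); (2,6,b1); (4,6,b1)
step 2: rule r1; match: 0->2, 1->0, 2->6; deleted nodes 0; deleted edges (0,6,b1); (2,0,b1); added nodes (none); added edges (2,6,b2); result: nodes: 2:b, 4:a, 6:a edges: (2,6,b1); (2,6,b2); (4,6,b1)
final:
nodes: 2:b, 4:a, 6:a
edges: (2,6,b1); (2,6,b2); (4,6,b1)


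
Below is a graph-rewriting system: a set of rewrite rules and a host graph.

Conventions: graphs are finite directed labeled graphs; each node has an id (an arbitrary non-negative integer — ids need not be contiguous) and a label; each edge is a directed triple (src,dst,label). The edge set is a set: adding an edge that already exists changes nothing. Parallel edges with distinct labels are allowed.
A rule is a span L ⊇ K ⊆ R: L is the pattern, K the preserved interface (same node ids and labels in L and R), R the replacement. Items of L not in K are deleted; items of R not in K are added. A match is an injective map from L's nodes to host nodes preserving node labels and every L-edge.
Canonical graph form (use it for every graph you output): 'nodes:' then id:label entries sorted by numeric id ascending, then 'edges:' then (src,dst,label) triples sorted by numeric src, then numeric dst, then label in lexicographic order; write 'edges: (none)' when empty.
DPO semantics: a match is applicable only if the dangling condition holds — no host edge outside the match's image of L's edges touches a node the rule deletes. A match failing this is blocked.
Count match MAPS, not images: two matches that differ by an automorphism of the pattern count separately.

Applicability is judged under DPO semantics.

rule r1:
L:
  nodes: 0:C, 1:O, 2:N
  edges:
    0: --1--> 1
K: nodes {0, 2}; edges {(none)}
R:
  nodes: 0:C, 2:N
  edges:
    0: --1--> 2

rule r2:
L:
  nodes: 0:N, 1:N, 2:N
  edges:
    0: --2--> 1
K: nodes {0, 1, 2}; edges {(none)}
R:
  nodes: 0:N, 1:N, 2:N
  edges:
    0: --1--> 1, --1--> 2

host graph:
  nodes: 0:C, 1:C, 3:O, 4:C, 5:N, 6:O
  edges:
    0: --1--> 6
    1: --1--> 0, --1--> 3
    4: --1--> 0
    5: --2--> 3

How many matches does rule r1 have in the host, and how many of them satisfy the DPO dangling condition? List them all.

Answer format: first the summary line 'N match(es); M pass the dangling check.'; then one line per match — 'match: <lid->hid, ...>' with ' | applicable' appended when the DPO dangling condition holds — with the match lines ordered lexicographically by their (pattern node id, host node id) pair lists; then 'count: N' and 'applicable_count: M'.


2 match(es); 1 pass the dangling check.
match: 0->0, 1->6, 2->5 | applicable
match: 0->1, 1->3, 2->5
count: 2
applicable_count: 1


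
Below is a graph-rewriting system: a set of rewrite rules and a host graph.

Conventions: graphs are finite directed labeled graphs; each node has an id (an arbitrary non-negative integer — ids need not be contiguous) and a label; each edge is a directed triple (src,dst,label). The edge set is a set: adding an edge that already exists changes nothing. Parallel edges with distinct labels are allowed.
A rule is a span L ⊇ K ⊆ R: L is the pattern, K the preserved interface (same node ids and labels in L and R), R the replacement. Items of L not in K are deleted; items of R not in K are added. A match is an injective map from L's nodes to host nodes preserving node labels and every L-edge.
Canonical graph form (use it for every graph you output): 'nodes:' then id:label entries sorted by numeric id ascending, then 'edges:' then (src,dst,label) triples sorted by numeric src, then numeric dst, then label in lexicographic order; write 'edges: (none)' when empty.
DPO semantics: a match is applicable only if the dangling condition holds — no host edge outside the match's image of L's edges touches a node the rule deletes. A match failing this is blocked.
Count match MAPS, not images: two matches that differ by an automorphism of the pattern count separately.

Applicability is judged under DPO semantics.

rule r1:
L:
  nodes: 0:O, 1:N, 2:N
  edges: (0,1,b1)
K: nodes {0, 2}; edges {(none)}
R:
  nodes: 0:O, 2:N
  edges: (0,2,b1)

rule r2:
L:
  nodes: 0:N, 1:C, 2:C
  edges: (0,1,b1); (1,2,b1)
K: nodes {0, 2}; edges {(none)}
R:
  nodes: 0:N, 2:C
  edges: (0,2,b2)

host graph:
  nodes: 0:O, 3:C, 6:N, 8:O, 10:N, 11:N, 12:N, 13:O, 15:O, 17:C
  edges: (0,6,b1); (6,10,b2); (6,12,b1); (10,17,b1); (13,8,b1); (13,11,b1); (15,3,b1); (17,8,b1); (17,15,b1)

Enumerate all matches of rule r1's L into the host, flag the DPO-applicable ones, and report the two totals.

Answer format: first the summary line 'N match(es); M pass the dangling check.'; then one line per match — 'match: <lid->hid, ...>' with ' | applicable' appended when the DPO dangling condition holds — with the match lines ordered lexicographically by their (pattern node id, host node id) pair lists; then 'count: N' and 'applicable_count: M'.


6 match(es); 3 pass the dangling check.
match: 0->0, 1->6, 2->10
match: 0->0, 1->6, 2->11
match: 0->0, 1->6, 2->12
match: 0->13, 1->11, 2->6 | applicable
match: 0->13, 1->11, 2->10 | applicable
match: 0->13, 1->11, 2->12 | applicable
count: 6
applicable_count: 3


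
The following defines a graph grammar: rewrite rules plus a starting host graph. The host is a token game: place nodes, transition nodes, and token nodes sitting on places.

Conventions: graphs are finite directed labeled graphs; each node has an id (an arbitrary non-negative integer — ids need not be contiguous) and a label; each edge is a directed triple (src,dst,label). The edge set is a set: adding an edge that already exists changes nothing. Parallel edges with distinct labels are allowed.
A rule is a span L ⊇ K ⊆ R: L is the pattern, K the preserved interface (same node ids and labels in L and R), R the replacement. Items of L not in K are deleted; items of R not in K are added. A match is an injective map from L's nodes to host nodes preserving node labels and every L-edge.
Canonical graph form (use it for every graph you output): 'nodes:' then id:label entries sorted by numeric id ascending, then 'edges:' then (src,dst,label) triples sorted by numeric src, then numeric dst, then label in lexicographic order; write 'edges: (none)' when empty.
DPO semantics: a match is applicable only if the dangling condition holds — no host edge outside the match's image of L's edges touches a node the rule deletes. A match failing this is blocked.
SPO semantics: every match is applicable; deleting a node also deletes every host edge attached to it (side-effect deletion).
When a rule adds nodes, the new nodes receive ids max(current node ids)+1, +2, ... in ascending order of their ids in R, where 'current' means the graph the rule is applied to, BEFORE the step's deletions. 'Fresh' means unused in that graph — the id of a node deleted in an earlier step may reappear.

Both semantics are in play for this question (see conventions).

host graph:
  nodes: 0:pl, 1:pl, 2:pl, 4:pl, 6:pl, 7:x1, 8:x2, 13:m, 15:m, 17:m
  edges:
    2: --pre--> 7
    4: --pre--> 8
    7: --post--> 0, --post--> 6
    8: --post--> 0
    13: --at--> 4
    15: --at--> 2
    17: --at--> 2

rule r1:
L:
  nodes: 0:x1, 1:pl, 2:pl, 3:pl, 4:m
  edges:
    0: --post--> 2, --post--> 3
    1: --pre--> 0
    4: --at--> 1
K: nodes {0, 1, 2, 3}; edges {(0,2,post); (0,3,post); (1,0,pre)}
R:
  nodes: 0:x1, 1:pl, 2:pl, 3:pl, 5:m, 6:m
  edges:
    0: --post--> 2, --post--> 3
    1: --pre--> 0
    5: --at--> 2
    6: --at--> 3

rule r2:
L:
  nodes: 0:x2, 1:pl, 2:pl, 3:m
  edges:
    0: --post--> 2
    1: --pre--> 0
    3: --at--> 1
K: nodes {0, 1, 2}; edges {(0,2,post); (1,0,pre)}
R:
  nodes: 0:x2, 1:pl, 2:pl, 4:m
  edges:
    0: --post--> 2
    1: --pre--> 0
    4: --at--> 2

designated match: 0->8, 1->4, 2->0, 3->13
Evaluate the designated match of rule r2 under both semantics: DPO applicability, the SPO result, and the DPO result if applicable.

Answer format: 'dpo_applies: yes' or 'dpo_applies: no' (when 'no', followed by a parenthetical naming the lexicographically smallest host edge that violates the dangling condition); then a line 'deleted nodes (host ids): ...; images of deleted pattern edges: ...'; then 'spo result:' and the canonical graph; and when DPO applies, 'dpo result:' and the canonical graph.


dpo_applies: yes
deleted nodes (host ids): 13; images of deleted pattern edges: (13,4,at)
spo result:
nodes: 0:pl, 1:pl, 2:pl, 4:pl, 6:pl, 7:x1, 8:x2, 15:m, 17:m, 18:m
edges: (2,7,pre); (4,8,pre); (7,0,post); (7,6,post); (8,0,post); (15,2,at); (17,2,at); (18,0,at)
dpo result:
nodes: 0:pl, 1:pl, 2:pl, 4:pl, 6:pl, 7:x1, 8:x2, 15:m, 17:m, 18:m
edges: (2,7,pre); (4,8,pre); (7,0,post); (7,6,post); (8,0,post); (15,2,at); (17,2,at); (18,0,at)


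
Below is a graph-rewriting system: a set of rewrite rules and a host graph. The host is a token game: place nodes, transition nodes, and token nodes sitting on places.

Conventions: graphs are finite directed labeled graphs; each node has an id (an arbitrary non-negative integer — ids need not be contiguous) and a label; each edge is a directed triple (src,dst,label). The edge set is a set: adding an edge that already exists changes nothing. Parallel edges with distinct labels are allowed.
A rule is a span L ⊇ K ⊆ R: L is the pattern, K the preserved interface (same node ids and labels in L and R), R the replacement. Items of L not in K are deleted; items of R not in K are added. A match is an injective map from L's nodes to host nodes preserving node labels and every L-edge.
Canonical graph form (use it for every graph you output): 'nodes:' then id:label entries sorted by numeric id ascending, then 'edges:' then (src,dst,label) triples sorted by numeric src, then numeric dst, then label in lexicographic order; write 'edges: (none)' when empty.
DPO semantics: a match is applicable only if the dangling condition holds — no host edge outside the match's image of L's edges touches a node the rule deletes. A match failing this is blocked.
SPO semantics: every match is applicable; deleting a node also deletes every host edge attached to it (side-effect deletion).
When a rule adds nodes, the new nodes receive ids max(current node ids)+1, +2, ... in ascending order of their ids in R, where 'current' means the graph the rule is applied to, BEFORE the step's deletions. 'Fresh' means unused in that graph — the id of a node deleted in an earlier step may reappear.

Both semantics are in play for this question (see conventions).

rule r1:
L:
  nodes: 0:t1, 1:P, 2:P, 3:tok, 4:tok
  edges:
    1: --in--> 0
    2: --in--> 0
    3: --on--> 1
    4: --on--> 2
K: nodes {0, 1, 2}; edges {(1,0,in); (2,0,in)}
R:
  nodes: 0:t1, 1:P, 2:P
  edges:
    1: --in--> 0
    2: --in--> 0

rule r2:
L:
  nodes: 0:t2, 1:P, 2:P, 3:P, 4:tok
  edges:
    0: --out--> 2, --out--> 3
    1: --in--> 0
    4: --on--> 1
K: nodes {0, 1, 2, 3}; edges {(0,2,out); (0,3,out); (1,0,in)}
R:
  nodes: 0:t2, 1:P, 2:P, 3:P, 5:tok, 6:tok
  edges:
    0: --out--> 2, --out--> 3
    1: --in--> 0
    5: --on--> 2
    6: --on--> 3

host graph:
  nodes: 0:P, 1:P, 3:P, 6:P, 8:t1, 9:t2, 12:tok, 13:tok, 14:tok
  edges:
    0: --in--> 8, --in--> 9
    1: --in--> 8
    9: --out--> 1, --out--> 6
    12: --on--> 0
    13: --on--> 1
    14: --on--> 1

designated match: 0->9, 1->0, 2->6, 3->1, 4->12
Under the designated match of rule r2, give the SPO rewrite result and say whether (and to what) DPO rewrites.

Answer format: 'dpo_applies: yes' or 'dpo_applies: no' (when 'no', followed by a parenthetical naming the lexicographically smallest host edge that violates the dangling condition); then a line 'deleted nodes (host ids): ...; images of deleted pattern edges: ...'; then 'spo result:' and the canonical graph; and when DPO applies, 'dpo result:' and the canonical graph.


dpo_applies: yes
deleted nodes (host ids): 12; images of deleted pattern edges: (12,0,on)
spo result:
nodes: 0:P, 1:P, 3:P, 6:P, 8:t1, 9:t2, 13:tok, 14:tok, 15:tok, 16:tok
edges: (0,8,in); (0,9,in); (1,8,in); (9,1,out); (9,6,out); (13,1,on); (14,1,on); (15,6,on); (16,1,on)
dpo result:
nodes: 0:P, 1:P, 3:P, 6:P, 8:t1, 9:t2, 13:tok, 14:tok, 15:tok, 16:tok
edges: (0,8,in); (0,9,in); (1,8,in); (9,1,out); (9,6,out); (13,1,on); (14,1,on); (15,6,on); (16,1,on)


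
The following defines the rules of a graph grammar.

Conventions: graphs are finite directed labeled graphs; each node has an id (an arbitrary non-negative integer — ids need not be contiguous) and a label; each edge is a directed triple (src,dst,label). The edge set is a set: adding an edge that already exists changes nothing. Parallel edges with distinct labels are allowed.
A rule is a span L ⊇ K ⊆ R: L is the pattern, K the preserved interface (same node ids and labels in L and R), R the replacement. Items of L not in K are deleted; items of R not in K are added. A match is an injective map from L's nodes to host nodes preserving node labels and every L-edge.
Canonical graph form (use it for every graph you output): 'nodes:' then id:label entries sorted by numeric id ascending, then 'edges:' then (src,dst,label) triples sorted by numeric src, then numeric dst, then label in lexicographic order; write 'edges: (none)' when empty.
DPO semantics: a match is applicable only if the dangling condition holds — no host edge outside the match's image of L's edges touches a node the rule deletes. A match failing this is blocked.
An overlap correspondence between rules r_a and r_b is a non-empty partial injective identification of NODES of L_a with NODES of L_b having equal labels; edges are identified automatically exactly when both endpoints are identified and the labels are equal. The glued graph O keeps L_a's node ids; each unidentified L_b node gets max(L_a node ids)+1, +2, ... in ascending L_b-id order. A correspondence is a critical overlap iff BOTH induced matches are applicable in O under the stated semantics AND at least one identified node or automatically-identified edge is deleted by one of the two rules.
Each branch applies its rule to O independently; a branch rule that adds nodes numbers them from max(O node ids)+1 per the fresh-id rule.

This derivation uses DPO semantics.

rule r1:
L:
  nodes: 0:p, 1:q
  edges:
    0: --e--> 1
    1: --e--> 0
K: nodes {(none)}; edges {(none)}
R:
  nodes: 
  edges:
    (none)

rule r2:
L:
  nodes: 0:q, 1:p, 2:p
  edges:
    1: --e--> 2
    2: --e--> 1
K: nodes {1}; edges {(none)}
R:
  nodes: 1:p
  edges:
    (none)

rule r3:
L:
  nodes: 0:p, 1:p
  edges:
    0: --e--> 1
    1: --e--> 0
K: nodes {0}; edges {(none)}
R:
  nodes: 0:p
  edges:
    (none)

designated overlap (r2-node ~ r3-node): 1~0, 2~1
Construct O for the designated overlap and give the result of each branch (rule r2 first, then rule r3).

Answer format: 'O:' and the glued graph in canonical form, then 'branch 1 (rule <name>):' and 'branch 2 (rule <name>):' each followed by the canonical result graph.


O:
nodes: 0:q, 1:p, 2:p
edges: (1,2,e); (2,1,e)
branch 1 (rule r2):
nodes: 1:p
edges: (none)
branch 2 (rule r3):
nodes: 0:q, 1:p
edges: (none)


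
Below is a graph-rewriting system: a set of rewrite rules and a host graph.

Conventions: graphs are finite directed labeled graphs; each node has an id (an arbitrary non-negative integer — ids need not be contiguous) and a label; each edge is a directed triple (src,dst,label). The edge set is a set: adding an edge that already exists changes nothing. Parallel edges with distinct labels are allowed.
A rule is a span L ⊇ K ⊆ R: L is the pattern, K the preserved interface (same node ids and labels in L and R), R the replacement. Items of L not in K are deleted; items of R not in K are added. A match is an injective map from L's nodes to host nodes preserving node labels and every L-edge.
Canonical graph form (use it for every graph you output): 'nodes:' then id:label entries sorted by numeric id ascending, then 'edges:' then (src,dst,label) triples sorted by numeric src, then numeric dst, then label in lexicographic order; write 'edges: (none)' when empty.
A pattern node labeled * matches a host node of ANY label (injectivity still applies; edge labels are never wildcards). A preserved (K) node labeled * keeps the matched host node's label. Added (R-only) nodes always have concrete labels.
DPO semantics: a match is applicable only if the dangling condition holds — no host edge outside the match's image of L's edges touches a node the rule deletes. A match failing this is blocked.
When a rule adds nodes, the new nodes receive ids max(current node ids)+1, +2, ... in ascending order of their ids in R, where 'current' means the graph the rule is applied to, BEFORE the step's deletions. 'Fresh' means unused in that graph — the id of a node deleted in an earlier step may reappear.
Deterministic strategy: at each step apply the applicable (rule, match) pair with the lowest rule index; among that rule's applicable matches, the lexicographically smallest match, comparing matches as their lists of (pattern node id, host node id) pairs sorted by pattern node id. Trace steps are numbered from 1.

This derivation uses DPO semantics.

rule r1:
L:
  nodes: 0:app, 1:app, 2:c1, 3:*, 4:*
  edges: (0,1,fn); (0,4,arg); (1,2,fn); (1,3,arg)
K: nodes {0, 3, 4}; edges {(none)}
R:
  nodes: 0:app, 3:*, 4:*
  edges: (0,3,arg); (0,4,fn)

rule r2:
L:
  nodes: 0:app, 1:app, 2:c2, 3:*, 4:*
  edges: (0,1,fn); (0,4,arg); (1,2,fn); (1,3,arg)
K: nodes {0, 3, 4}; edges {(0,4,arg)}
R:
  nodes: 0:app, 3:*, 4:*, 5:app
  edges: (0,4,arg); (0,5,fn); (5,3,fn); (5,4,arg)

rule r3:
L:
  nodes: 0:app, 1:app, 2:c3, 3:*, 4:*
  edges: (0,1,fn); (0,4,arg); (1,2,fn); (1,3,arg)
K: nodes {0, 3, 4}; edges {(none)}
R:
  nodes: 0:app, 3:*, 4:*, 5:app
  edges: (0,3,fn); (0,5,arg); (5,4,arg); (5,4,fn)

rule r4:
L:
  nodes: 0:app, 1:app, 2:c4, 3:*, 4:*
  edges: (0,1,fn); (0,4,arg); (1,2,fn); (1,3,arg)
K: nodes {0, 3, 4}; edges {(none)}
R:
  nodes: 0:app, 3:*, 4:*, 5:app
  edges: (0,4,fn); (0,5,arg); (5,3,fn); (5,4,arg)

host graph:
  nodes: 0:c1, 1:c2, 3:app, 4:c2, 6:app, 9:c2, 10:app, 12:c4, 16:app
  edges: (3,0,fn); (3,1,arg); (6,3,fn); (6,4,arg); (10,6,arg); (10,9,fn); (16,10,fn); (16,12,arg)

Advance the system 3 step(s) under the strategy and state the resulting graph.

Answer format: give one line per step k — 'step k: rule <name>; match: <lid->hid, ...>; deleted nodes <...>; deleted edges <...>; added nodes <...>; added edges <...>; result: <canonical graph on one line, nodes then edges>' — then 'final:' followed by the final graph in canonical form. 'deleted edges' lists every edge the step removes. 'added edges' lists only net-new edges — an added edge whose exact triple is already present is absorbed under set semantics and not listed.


step 1: rule r1; match: 0->6, 1->3, 2->0, 3->1, 4->4; deleted nodes 0, 3; deleted edges (3,0,fn); (3,1,arg); (6,3,fn); (6,4,arg); added nodes (none); added edges (6,1,arg); (6,4,fn); result: nodes: 1:c2, 4:c2, 6:app, 9:c2, 10:app, 12:c4, 16:app edges: (6,1,arg); (6,4,fn); (10,6,arg); (10,9,fn); (16,10,fn); (16,12,arg)
step 2: rule r2; match: 0->16, 1->10, 2->9, 3->6, 4->12; deleted nodes 9, 10; deleted edges (10,6,arg); (10,9,fn); (16,10,fn); added nodes 17; added edges (16,17,fn); (17,6,fn); (17,12,arg); result: nodes: 1:c2, 4:c2, 6:app, 12:c4, 16:app, 17:app edges: (6,1,arg); (6,4,fn); (16,12,arg); (16,17,fn); (17,6,fn); (17,12,arg)
step 3: rule r2; match: 0->17, 1->6, 2->4, 3->1, 4->12; deleted nodes 4, 6; deleted edges (6,1,arg); (6,4,fn); (17,6,fn); added nodes 18; added edges (17,18,fn); (18,1,fn); (18,12,arg); result: nodes: 1:c2, 12:c4, 16:app, 17:app, 18:app edges: (16,12,arg); (16,17,fn); (17,12,arg); (17,18,fn); (18,1,fn); (18,12,arg)
final:
nodes: 1:c2, 12:c4, 16:app, 17:app, 18:app
edges: (16,12,arg); (16,17,fn); (17,12,arg); (17,18,fn); (18,1,fn); (18,12,arg)


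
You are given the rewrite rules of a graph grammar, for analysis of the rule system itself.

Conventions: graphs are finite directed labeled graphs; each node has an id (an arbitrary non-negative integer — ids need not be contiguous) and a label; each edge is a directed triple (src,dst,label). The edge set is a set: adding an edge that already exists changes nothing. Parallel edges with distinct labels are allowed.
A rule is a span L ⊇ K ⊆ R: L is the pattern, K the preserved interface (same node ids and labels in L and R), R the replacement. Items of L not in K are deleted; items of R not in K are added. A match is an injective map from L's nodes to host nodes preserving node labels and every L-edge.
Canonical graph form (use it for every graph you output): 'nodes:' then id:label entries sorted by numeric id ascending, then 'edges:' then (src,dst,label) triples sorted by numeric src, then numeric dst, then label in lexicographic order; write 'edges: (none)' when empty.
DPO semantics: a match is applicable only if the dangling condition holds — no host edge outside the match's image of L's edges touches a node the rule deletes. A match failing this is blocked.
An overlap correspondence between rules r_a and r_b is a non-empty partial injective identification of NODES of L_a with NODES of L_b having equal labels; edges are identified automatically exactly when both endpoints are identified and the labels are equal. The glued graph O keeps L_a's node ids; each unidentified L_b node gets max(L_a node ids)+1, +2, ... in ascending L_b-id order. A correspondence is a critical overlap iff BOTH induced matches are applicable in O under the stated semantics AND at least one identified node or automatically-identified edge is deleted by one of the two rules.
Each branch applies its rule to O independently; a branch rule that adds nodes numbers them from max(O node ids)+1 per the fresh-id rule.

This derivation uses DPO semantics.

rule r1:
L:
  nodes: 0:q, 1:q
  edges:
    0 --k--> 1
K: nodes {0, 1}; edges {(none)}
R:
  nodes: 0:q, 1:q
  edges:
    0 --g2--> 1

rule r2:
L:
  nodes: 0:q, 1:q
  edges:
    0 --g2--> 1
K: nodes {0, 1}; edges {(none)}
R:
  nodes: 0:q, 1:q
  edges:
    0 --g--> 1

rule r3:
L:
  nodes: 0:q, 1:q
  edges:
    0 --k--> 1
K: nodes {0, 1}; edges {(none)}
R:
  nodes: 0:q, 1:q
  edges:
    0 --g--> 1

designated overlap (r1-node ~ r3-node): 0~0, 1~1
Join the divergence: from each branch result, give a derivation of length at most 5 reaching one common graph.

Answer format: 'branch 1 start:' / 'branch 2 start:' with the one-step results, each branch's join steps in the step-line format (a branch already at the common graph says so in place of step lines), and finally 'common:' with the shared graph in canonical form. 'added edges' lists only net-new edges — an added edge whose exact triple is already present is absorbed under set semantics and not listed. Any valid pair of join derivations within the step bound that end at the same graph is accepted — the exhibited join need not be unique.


branch 1 start:
nodes: 0:q, 1:q
edges: (0,1,g2)
branch 2 start:
nodes: 0:q, 1:q
edges: (0,1,g)
branch 1 step 1: rule r2; match: 0->0, 1->1; deleted nodes (none); deleted edges (0,1,g2); added nodes (none); added edges (0,1,g); result: nodes: 0:q, 1:q edges: (0,1,g)
branch 2: already at the common graph (0 steps)
common:
nodes: 0:q, 1:q
edges: (0,1,g)


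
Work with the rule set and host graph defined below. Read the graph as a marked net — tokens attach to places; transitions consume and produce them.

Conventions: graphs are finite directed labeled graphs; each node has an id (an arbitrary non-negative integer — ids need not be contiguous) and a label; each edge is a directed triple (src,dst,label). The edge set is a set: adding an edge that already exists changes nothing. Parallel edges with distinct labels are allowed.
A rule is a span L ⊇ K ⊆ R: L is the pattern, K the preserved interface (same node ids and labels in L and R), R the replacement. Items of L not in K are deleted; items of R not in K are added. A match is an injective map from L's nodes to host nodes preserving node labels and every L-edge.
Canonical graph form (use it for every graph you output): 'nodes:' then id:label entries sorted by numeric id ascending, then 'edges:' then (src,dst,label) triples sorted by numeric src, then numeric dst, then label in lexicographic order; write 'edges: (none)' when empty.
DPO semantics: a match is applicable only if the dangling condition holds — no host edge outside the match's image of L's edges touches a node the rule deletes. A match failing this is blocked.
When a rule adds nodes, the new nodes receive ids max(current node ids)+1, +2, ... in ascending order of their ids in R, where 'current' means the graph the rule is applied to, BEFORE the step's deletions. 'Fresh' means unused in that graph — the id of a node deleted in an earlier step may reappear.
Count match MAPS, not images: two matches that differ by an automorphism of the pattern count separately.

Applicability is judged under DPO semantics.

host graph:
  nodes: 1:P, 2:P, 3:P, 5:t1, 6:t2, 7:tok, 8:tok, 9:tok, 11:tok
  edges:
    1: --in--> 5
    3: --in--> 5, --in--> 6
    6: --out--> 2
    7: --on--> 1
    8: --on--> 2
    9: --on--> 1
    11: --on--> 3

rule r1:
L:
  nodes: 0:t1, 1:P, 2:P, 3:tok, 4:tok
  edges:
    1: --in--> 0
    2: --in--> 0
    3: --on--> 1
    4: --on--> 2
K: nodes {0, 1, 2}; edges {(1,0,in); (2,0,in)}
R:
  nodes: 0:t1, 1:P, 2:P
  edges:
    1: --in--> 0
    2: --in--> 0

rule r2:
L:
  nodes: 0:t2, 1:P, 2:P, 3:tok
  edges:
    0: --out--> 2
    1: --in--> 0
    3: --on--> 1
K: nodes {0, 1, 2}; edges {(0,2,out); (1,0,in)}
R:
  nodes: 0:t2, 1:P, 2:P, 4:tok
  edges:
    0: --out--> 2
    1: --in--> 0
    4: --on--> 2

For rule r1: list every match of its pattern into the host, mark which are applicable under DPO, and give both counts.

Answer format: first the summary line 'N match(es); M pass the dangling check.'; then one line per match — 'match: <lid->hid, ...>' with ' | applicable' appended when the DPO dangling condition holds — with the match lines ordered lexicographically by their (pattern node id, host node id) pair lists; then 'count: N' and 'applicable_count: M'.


4 match(es); 4 pass the dangling check.
match: 0->5, 1->1, 2->3, 3->7, 4->11 | applicable
match: 0->5, 1->1, 2->3, 3->9, 4->11 | applicable
match: 0->5, 1->3, 2->1, 3->11, 4->7 | applicable
match: 0->5, 1->3, 2->1, 3->11, 4->9 | applicable
count: 4
applicable_count: 4


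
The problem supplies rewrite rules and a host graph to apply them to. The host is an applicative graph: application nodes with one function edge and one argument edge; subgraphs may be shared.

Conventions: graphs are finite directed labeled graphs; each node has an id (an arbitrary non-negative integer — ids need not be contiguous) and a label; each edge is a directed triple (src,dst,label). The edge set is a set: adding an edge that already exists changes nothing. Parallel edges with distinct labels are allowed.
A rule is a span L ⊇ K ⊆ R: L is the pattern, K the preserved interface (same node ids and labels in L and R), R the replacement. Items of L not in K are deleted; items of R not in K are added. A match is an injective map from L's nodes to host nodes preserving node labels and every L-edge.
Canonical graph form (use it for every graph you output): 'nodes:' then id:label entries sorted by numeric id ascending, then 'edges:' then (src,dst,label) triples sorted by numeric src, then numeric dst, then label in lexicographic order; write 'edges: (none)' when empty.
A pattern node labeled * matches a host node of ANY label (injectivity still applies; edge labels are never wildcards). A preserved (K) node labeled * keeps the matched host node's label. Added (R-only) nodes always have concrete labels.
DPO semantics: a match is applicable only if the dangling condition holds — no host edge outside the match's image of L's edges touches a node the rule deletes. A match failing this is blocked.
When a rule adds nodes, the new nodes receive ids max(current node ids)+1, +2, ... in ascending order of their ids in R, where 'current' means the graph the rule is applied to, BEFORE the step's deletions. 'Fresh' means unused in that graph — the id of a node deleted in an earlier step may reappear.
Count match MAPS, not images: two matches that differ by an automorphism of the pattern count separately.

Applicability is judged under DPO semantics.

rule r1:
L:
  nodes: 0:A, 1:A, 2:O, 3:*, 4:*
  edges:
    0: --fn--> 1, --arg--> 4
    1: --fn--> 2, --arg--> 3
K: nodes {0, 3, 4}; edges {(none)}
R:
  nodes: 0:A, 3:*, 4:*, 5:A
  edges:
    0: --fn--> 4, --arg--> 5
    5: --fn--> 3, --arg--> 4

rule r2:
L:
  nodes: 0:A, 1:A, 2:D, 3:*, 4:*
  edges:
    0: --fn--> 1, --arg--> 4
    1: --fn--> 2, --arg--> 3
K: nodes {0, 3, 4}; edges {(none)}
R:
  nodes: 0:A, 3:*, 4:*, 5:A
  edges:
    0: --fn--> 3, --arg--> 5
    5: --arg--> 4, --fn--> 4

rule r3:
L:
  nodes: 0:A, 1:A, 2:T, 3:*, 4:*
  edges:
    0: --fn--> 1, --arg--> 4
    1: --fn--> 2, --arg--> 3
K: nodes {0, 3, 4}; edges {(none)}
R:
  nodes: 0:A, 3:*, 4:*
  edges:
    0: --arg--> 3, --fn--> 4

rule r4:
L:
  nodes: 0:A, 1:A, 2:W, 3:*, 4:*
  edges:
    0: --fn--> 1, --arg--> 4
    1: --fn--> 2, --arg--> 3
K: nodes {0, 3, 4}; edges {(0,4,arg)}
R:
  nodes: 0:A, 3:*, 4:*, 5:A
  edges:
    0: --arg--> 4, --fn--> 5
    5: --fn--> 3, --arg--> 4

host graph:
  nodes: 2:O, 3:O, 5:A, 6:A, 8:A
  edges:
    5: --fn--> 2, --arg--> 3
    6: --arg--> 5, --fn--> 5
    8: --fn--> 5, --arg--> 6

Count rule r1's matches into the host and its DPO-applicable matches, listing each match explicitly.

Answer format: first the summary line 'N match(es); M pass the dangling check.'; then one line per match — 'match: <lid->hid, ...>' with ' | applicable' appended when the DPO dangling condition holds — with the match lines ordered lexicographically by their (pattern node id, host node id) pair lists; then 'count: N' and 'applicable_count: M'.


1 match(es); 0 pass the dangling check.
match: 0->8, 1->5, 2->2, 3->3, 4->6
count: 1
applicable_count: 0
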